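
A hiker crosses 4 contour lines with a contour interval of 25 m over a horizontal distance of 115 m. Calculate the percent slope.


elevation change = 4 * 25 = 100 m
slope = 100 / 115 * 100 = 87.0%

87.0%


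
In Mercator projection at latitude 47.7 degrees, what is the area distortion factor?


area_distortion = 1/cos^2(47.7) = 2.208

2.208


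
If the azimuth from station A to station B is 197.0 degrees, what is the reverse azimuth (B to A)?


back azimuth = (197.0 + 180) mod 360 = 17.0 degrees

17.0 degrees


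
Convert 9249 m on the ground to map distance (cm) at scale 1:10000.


map_cm = 9249 * 100 / 10000 = 92.49 cm

92.49 cm


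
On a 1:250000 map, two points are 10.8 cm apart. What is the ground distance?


ground = 10.8 cm * 250000 / 100 = 27000.0 m = 27.0 km

27.0 km


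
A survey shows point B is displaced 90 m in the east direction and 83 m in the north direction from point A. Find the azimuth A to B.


az = atan2(90, 83) = 47.3 deg
adjusted to 0-360: 47.3 degrees

47.3 degrees


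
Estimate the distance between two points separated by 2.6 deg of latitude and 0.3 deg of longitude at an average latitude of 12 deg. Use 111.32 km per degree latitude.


dlat_km = 2.6 * 111.32 = 289.432
dlon_km = 0.3 * 111.32 * cos(12) ≈ 32.666
dist = sqrt(289.432^2 + 32.666^2) ≈ 291.3 km

291.3 km


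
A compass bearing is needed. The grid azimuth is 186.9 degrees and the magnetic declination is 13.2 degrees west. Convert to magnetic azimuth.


magnetic azimuth = grid azimuth - declination (east +ve)
mag_az = 186.9 - -13.2 = 200.1 degrees

200.1 degrees


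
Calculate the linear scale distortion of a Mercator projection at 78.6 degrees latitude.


SF = 1 / cos(78.6) = 1 / 0.197657 = 5.059

5.059


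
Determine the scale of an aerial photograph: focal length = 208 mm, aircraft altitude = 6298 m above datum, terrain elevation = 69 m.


scale = f / (H - h) = 208 mm / 6229 m = 208 / 6229000 = 1:29947

1:29947


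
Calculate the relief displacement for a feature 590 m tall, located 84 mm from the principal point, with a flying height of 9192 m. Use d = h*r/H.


d = h * r / H = 590 * 84 / 9192 = 5.39 mm

5.39 mm


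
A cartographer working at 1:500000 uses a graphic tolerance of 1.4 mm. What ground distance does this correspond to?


ground = 1.4 mm * 500000 / 1000 = 700.0 m

700.0 m


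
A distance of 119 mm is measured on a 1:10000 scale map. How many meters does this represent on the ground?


ground = 119 mm * 10000 / 1000 = 1190.0 m

1190.0 m


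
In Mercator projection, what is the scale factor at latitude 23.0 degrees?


SF = 1 / cos(23.0) = 1 / 0.920505 = 1.086

1.086


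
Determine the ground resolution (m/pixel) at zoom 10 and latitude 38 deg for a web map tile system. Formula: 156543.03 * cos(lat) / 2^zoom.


res = 156543.03 * cos(38) / 2^10 = 156543.03 * 0.78801075 / 1024 = 120.47 m/pixel

120.47 m/pixel


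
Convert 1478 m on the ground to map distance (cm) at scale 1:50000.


map_cm = 1478 * 100 / 50000 = 2.956 cm ≈ 2.96 cm

2.96 cm


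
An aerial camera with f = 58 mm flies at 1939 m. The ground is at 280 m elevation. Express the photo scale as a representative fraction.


scale = f / (H - h) = 58 mm / 1659 m = 58 / 1659000 = 1:28603

1:28603


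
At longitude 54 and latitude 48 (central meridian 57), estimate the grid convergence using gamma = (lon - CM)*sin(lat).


gamma = (54 - 57) * sin(48) = -3 * 0.743145 = -2.229 degrees

-2.229 degrees


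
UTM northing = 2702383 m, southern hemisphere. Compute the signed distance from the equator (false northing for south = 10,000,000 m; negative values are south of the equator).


For southern: actual = 2702383 - 10000000 = -7297617 m

-7297617 m


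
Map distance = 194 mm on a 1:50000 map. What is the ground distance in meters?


ground = 194 mm * 50000 / 1000 = 9700.0 m

9700.0 m


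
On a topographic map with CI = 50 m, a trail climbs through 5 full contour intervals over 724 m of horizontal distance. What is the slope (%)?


elevation change = 5 * 50 = 250 m
slope = 250 / 724 * 100 = 34.5%

34.5%


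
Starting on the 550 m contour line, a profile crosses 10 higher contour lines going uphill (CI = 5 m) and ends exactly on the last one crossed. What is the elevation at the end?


elevation = 550 + 10 * 5 = 600 m

600 m


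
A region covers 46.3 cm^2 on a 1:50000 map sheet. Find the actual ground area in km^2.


ground_area = 46.3 * (50000/100)^2 = 11575000.0 m^2 = 11.575 km^2

11.575 km^2


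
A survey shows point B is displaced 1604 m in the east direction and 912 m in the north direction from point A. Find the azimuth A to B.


az = atan2(1604, 912) = 60.4 deg
adjusted to 0-360: 60.4 degrees

60.4 degrees


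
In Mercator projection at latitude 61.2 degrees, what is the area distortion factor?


area_distortion = 1/cos^2(61.2) = 4.309

4.309


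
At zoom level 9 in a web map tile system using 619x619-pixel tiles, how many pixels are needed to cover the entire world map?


tiles per axis = 2^9 = 512
total tiles = 512^2 = 262144
pixels per axis = 512 * 619 = 316928
total pixels = 316928^2 = 100443357184

100443357184 pixels


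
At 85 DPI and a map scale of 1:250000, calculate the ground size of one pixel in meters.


pixel_cm = 2.54 / 85 ≈ 0.029882 cm
ground = pixel_cm * 250000 / 100 = 2.54 * 250000 / (85 * 100) = 635000 / 8500 ≈ 74.71 m

74.71 m


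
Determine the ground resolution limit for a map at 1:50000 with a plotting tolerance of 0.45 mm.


ground = 0.45 mm * 50000 / 1000 = 22.5 m

22.5 m


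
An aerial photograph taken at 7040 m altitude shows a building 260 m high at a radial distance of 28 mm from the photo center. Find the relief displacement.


d = h * r / H = 260 * 28 / 7040 = 1.03 mm

1.03 mm


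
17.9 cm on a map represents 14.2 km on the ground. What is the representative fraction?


ground = 14.2 km = 1420000 cm; RF denominator = ground / map = 1420000 / 17.9 ≈ 79330; RF = 1:79330

1:79330


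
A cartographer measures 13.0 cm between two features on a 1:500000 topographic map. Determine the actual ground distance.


ground = 13.0 cm * 500000 / 100 = 65000.0 m = 65.0 km

65.0 km


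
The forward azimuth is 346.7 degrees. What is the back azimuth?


back azimuth = (346.7 + 180) mod 360 = 166.7 degrees

166.7 degrees


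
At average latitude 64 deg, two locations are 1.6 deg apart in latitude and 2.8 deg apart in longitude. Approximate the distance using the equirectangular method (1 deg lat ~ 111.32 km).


dlat_km = 1.6 * 111.32 = 178.112
dlon_km = 2.8 * 111.32 * cos(64) ≈ 136.639
dist = sqrt(178.112^2 + 136.639^2) ≈ 224.5 km

224.5 km


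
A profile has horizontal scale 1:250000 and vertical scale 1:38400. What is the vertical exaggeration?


VE = horizontal_scale / vertical_scale = 250000 / 38400 ≈ 6.5

6.5x


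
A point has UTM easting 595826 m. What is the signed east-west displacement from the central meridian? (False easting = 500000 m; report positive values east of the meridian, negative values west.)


displacement = 595826 - 500000 = 95826 m

95826 m


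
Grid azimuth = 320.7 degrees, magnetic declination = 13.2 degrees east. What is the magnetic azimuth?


magnetic azimuth = grid azimuth - declination (east +ve)
mag_az = 320.7 - 13.2 = 307.5 degrees

307.5 degrees


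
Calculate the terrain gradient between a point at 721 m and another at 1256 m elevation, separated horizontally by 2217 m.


gradient = (1256 - 721) / 2217 = 535 / 2217 = 0.2413

0.2413


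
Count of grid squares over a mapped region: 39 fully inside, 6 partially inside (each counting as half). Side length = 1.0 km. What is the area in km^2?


effective squares = 39 + 6 * 0.5 = 42.0
area = 42.0 * 1.0 = 42.0 km^2

42.0 km^2


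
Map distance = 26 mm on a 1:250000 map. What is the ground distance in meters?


ground = 26 mm * 250000 / 1000 = 6500.0 m

6500.0 m


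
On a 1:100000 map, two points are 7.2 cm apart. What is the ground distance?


ground = 7.2 cm * 100000 / 100 = 7200.0 m = 7.2 km

7.2 km


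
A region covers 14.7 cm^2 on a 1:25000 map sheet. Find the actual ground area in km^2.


ground_area = 14.7 * (25000/100)^2 = 918750.0 m^2 = 0.91875 km^2 ≈ 0.919 km^2

0.919 km^2


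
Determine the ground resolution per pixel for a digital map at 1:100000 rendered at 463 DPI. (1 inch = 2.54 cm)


pixel_cm = 2.54 / 463 ≈ 0.005486 cm
ground = pixel_cm * 100000 / 100 = 2.54 * 100000 / (463 * 100) = 254000 / 46300 ≈ 5.49 m

5.49 m


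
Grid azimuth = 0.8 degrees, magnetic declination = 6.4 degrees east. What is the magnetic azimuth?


magnetic azimuth = grid azimuth - declination (east +ve)
mag_az = 0.8 - 6.4 = 354.4 degrees

354.4 degrees


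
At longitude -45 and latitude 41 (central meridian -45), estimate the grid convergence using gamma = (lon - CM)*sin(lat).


gamma = (-45 - -45) * sin(41) = 0 * 0.656059 = 0.0 degrees

0.0 degrees


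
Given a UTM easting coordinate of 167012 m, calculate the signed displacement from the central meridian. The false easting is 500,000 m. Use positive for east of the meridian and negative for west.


displacement = 167012 - 500000 = -332988 m

-332988 m


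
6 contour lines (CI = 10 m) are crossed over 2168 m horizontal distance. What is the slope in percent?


elevation change = 6 * 10 = 60 m
slope = 60 / 2168 * 100 = 2.8%

2.8%


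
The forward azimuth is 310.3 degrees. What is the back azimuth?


back azimuth = (310.3 + 180) mod 360 = 130.3 degrees

130.3 degrees


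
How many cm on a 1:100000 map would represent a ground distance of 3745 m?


map_cm = 3745 * 100 / 100000 = 3.745 cm ≈ 3.75 cm

3.75 cm


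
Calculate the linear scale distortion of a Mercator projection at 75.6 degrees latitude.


SF = 1 / cos(75.6) = 1 / 0.24869 = 4.021

4.021


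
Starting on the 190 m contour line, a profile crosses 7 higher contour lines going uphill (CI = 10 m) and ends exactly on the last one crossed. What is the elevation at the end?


elevation = 190 + 7 * 10 = 260 m

260 m


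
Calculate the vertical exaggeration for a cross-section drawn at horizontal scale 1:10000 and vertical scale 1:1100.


VE = horizontal_scale / vertical_scale = 10000 / 1100 ≈ 9.1

9.1x


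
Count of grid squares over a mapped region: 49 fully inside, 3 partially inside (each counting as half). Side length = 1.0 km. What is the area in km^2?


effective squares = 49 + 3 * 0.5 = 50.5
area = 50.5 * 1.0 = 50.5 km^2

50.5 km^2


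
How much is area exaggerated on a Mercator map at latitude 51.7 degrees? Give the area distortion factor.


area_distortion = 1/cos^2(51.7) = 2.603

2.603


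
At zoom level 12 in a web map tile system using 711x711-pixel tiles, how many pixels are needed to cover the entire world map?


tiles per axis = 2^12 = 4096
total tiles = 4096^2 = 16777216
pixels per axis = 4096 * 711 = 2912256
total pixels = 2912256^2 = 8481235009536

8481235009536 pixels


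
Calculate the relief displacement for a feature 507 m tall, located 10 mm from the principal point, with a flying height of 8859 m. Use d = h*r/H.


d = h * r / H = 507 * 10 / 8859 = 0.57 mm

0.57 mm


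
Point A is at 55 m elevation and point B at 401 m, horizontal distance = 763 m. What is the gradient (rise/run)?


gradient = (401 - 55) / 763 = 346 / 763 = 0.4535

0.4535


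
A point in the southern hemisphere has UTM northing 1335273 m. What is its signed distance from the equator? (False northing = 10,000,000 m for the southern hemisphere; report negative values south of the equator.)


For southern: actual = 1335273 - 10000000 = -8664727 m

-8664727 m


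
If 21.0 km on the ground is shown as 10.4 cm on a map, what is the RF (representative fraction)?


ground = 21.0 km = 2100000 cm; RF denominator = ground / map = 2100000 / 10.4 ≈ 201923; RF = 1:201923

1:201923


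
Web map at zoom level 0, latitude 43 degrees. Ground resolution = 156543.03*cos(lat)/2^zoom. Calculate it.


res = 156543.03 * cos(43) / 2^0 = 156543.03 * 0.7313537 / 1 = 114488.32 m/pixel

114488.32 m/pixel


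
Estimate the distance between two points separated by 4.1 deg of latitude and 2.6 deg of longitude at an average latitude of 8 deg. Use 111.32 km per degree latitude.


dlat_km = 4.1 * 111.32 = 456.412
dlon_km = 2.6 * 111.32 * cos(8) ≈ 286.615
dist = sqrt(456.412^2 + 286.615^2) ≈ 538.9 km

538.9 km


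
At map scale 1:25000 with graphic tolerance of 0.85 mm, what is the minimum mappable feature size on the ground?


ground = 0.85 mm * 25000 / 1000 = 21.25 m

21.25 m


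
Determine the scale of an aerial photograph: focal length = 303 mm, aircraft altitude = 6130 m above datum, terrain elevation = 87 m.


scale = f / (H - h) = 303 mm / 6043 m = 303 / 6043000 = 1:19944

1:19944


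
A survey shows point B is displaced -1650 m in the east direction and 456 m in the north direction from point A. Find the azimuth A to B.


az = atan2(-1650, 456) = -74.6 deg
adjusted to 0-360: 285.4 degrees

285.4 degrees


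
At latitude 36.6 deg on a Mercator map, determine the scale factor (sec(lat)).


SF = 1 / cos(36.6) = 1 / 0.802817 = 1.246

1.246


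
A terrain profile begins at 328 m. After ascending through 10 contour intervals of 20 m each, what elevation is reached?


elevation = 328 + 10 * 20 = 528 m

528 m


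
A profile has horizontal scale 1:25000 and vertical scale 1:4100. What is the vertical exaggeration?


VE = horizontal_scale / vertical_scale = 25000 / 4100 ≈ 6.1

6.1x


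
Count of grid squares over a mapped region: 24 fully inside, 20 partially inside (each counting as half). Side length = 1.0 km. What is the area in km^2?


effective squares = 24 + 20 * 0.5 = 34.0
area = 34.0 * 1.0 = 34.0 km^2

34.0 km^2


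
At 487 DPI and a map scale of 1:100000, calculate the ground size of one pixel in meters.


pixel_cm = 2.54 / 487 ≈ 0.005216 cm
ground = pixel_cm * 100000 / 100 = 2.54 * 100000 / (487 * 100) = 254000 / 48700 ≈ 5.22 m

5.22 m


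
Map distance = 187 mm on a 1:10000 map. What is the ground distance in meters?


ground = 187 mm * 10000 / 1000 = 1870.0 m

1870.0 m


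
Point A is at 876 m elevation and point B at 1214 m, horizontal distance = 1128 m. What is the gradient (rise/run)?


gradient = (1214 - 876) / 1128 = 338 / 1128 = 0.2996

0.2996


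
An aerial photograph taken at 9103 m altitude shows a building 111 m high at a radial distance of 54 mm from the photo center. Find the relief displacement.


d = h * r / H = 111 * 54 / 9103 = 0.66 mm

0.66 mm


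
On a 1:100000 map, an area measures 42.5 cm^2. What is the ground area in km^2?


ground_area = 42.5 * (100000/100)^2 = 42500000.0 m^2 = 42.5 km^2

42.5 km^2


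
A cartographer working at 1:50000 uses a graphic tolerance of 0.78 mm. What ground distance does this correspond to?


ground = 0.78 mm * 50000 / 1000 = 39.0 m

39.0 m


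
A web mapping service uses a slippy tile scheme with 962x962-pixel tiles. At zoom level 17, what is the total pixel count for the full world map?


tiles per axis = 2^17 = 131072
total tiles = 131072^2 = 17179869184
pixels per axis = 131072 * 962 = 126091264
total pixels = 126091264^2 = 15899006857117696

15899006857117696 pixels


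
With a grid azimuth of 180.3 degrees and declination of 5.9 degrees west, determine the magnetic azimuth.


magnetic azimuth = grid azimuth - declination (east +ve)
mag_az = 180.3 - -5.9 = 186.2 degrees

186.2 degrees


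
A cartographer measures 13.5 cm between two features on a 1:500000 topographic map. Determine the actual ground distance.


ground = 13.5 cm * 500000 / 100 = 67500.0 m = 67.5 km

67.5 km


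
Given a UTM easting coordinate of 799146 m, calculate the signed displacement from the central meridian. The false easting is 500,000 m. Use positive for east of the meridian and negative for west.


displacement = 799146 - 500000 = 299146 m

299146 m


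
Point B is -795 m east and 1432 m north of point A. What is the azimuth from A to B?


az = atan2(-795, 1432) = -29.0 deg
adjusted to 0-360: 331.0 degrees

331.0 degrees


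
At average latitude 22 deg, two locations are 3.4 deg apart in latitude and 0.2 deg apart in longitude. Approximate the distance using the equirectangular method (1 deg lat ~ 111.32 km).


dlat_km = 3.4 * 111.32 = 378.488
dlon_km = 0.2 * 111.32 * cos(22) ≈ 20.643
dist = sqrt(378.488^2 + 20.643^2) ≈ 379.1 km

379.1 km


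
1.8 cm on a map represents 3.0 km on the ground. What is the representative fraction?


ground = 3.0 km = 300000 cm; RF denominator = ground / map = 300000 / 1.8 ≈ 166667; RF = 1:166667

1:166667


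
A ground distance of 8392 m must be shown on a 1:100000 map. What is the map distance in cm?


map_cm = 8392 * 100 / 100000 = 8.392 cm ≈ 8.39 cm

8.39 cm


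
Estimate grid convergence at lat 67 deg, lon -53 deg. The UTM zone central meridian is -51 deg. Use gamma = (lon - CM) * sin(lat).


gamma = (-53 - -51) * sin(67) = -2 * 0.920505 = -1.841 degrees

-1.841 degrees


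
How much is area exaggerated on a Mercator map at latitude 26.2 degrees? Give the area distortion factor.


area_distortion = 1/cos^2(26.2) = 1.242

1.242


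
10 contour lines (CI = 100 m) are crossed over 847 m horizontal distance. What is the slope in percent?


elevation change = 10 * 100 = 1000 m
slope = 1000 / 847 * 100 = 118.1%

118.1%


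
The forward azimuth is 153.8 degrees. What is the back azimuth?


back azimuth = (153.8 + 180) mod 360 = 333.8 degrees

333.8 degrees


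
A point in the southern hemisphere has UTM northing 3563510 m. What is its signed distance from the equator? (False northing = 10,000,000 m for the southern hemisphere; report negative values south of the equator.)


For southern: actual = 3563510 - 10000000 = -6436490 m

-6436490 m


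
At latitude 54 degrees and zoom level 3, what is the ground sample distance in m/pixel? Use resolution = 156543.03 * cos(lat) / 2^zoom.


res = 156543.03 * cos(54) / 2^3 = 156543.03 * 0.58778525 / 8 = 11501.71 m/pixel

11501.71 m/pixel


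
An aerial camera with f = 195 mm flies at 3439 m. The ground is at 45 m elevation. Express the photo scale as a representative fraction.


scale = f / (H - h) = 195 mm / 3394 m = 195 / 3394000 = 1:17405

1:17405


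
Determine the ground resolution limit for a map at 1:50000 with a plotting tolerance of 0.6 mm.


ground = 0.6 mm * 50000 / 1000 = 30.0 m

30.0 m


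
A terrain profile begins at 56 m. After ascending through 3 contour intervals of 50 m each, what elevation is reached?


elevation = 56 + 3 * 50 = 206 m

206 m


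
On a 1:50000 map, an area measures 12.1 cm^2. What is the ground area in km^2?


ground_area = 12.1 * (50000/100)^2 = 3025000.0 m^2 = 3.025 km^2

3.025 km^2


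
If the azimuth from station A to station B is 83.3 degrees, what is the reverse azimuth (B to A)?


back azimuth = (83.3 + 180) mod 360 = 263.3 degrees

263.3 degrees


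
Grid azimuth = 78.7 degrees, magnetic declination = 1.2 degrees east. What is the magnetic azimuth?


magnetic azimuth = grid azimuth - declination (east +ve)
mag_az = 78.7 - 1.2 = 77.5 degrees

77.5 degrees


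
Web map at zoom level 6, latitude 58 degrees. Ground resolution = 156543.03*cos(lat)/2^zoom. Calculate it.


res = 156543.03 * cos(58) / 2^6 = 156543.03 * 0.52991926 / 64 = 1296.17 m/pixel

1296.17 m/pixel


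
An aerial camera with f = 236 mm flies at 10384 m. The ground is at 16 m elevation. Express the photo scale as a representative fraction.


scale = f / (H - h) = 236 mm / 10368 m = 236 / 10368000 = 1:43932

1:43932


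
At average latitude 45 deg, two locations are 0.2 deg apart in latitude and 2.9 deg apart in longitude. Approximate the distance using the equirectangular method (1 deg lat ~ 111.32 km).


dlat_km = 0.2 * 111.32 = 22.264
dlon_km = 2.9 * 111.32 * cos(45) ≈ 228.274
dist = sqrt(22.264^2 + 228.274^2) ≈ 229.4 km

229.4 km


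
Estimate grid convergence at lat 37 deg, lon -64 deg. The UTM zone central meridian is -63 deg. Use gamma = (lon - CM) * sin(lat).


gamma = (-64 - -63) * sin(37) = -1 * 0.601815 = -0.602 degrees

-0.602 degrees


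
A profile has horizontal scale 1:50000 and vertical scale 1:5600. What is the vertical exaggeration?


VE = horizontal_scale / vertical_scale = 50000 / 5600 ≈ 8.9

8.9x


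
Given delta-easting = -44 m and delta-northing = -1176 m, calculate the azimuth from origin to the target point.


az = atan2(-44, -1176) = -177.9 deg
adjusted to 0-360: 182.1 degrees

182.1 degrees


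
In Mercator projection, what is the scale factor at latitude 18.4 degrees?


SF = 1 / cos(18.4) = 1 / 0.948876 = 1.054

1.054


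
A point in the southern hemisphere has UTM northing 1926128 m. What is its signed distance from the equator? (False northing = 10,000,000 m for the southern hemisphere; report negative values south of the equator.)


For southern: actual = 1926128 - 10000000 = -8073872 m

-8073872 m


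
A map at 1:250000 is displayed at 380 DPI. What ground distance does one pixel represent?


pixel_cm = 2.54 / 380 ≈ 0.006684 cm
ground = pixel_cm * 250000 / 100 = 2.54 * 250000 / (380 * 100) = 635000 / 38000 ≈ 16.71 m

16.71 m


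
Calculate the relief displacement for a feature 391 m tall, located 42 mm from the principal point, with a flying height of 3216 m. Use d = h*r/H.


d = h * r / H = 391 * 42 / 3216 = 5.11 mm

5.11 mm


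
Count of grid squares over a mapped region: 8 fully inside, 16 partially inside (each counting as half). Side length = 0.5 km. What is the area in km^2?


effective squares = 8 + 16 * 0.5 = 16.0
area = 16.0 * 0.25 = 4.0 km^2

4.0 km^2


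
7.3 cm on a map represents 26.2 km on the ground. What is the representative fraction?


ground = 26.2 km = 2620000 cm; RF denominator = ground / map = 2620000 / 7.3 ≈ 358904; RF = 1:358904

1:358904


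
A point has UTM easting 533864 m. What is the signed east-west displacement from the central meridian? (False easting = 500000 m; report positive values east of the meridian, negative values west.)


displacement = 533864 - 500000 = 33864 m

33864 m


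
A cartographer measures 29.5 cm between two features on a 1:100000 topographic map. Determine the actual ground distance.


ground = 29.5 cm * 100000 / 100 = 29500.0 m = 29.5 km

29.5 km


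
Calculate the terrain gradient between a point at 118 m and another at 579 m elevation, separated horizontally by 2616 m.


gradient = (579 - 118) / 2616 = 461 / 2616 = 0.1762

0.1762


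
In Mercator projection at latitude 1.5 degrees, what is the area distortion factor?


area_distortion = 1/cos^2(1.5) = 1.001

1.001


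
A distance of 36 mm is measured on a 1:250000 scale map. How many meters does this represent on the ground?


ground = 36 mm * 250000 / 1000 = 9000.0 m

9000.0 m


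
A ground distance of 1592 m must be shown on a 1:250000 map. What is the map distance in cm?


map_cm = 1592 * 100 / 250000 = 0.6368 cm ≈ 0.64 cm

0.64 cm


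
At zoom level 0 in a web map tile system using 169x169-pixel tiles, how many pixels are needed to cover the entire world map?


tiles per axis = 2^0 = 1
total tiles = 1^2 = 1
pixels per axis = 1 * 169 = 169
total pixels = 169^2 = 28561

28561 pixels


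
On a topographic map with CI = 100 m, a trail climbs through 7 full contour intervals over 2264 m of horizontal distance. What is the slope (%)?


elevation change = 7 * 100 = 700 m
slope = 700 / 2264 * 100 = 30.9%

30.9%


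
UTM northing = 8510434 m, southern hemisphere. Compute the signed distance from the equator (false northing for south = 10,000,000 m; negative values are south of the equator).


For southern: actual = 8510434 - 10000000 = -1489566 m

-1489566 m


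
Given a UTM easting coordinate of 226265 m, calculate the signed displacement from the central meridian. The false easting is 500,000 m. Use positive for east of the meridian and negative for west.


displacement = 226265 - 500000 = -273735 m

-273735 m


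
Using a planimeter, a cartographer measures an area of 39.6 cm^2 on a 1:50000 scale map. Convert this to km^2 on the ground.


ground_area = 39.6 * (50000/100)^2 = 9900000.0 m^2 = 9.9 km^2

9.9 km^2


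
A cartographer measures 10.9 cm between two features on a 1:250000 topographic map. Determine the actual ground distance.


ground = 10.9 cm * 250000 / 100 = 27250.0 m = 27.25 km

27.25 km


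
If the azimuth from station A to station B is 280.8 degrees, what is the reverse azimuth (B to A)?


back azimuth = (280.8 + 180) mod 360 = 100.8 degrees

100.8 degrees


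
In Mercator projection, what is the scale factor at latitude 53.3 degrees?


SF = 1 / cos(53.3) = 1 / 0.597625 = 1.673

1.673


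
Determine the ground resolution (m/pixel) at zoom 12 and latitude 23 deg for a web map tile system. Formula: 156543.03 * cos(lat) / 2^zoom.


res = 156543.03 * cos(23) / 2^12 = 156543.03 * 0.92050485 / 4096 = 35.18 m/pixel

35.18 m/pixel


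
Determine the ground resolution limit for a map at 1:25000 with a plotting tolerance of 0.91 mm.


ground = 0.91 mm * 25000 / 1000 = 22.75 m

22.75 m


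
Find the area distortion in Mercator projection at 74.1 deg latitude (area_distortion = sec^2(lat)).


area_distortion = 1/cos^2(74.1) = 13.324

13.324


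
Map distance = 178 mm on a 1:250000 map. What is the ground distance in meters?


ground = 178 mm * 250000 / 1000 = 44500.0 m

44500.0 m


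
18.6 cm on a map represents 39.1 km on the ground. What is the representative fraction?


ground = 39.1 km = 3910000 cm; RF denominator = ground / map = 3910000 / 18.6 ≈ 210215; RF = 1:210215

1:210215


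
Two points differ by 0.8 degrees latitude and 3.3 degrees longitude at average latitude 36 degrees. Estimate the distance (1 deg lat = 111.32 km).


dlat_km = 0.8 * 111.32 = 89.056
dlon_km = 3.3 * 111.32 * cos(36) ≈ 297.197
dist = sqrt(89.056^2 + 297.197^2) ≈ 310.3 km

310.3 km


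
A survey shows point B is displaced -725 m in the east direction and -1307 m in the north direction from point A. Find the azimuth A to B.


az = atan2(-725, -1307) = -151.0 deg
adjusted to 0-360: 209.0 degrees

209.0 degrees


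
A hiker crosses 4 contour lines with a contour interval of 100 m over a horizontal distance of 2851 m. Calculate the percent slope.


elevation change = 4 * 100 = 400 m
slope = 400 / 2851 * 100 = 14.0%

14.0%


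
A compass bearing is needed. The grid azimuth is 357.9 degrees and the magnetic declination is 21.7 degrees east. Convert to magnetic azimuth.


magnetic azimuth = grid azimuth - declination (east +ve)
mag_az = 357.9 - 21.7 = 336.2 degrees

336.2 degrees


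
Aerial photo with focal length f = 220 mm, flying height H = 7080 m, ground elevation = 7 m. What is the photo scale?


scale = f / (H - h) = 220 mm / 7073 m = 220 / 7073000 = 1:32150

1:32150


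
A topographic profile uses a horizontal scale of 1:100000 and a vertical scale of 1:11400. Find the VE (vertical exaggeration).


VE = horizontal_scale / vertical_scale = 100000 / 11400 ≈ 8.8

8.8x


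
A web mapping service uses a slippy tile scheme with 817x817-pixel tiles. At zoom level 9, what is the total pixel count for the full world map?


tiles per axis = 2^9 = 512
total tiles = 512^2 = 262144
pixels per axis = 512 * 817 = 418304
total pixels = 418304^2 = 174978236416

174978236416 pixels


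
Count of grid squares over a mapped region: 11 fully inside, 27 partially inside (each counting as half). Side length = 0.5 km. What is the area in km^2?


effective squares = 11 + 27 * 0.5 = 24.5
area = 24.5 * 0.25 = 6.125 km^2

6.125 km^2


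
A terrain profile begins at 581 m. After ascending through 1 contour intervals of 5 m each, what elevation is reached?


elevation = 581 + 1 * 5 = 586 m

586 m


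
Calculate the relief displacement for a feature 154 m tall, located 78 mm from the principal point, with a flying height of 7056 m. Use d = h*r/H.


d = h * r / H = 154 * 78 / 7056 = 1.7 mm

1.7 mm


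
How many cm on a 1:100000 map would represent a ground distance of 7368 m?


map_cm = 7368 * 100 / 100000 = 7.368 cm ≈ 7.37 cm

7.37 cm


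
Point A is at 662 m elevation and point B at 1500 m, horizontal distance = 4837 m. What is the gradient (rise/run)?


gradient = (1500 - 662) / 4837 = 838 / 4837 = 0.1732

0.1732


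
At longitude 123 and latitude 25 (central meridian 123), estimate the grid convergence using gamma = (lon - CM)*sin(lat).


gamma = (123 - 123) * sin(25) = 0 * 0.422618 = 0.0 degrees

0.0 degrees


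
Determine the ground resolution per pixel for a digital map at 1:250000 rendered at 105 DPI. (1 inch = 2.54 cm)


pixel_cm = 2.54 / 105 ≈ 0.02419 cm
ground = pixel_cm * 250000 / 100 = 2.54 * 250000 / (105 * 100) = 635000 / 10500 ≈ 60.48 m

60.48 m


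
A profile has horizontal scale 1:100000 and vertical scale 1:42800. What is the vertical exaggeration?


VE = horizontal_scale / vertical_scale = 100000 / 42800 ≈ 2.3

2.3x


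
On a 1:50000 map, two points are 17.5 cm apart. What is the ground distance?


ground = 17.5 cm * 50000 / 100 = 8750.0 m = 8.75 km

8.75 km


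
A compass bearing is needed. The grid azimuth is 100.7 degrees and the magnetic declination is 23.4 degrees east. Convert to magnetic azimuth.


magnetic azimuth = grid azimuth - declination (east +ve)
mag_az = 100.7 - 23.4 = 77.3 degrees

77.3 degrees


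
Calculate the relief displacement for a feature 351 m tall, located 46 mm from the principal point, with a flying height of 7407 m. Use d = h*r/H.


d = h * r / H = 351 * 46 / 7407 = 2.18 mm

2.18 mm


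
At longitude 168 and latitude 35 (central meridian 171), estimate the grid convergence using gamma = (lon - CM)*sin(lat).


gamma = (168 - 171) * sin(35) = -3 * 0.573576 = -1.721 degrees

-1.721 degrees


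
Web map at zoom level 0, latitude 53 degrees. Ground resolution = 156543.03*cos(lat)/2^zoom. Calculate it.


res = 156543.03 * cos(53) / 2^0 = 156543.03 * 0.60181502 / 1 = 94209.95 m/pixel

94209.95 m/pixel


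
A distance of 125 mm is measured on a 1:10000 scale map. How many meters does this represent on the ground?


ground = 125 mm * 10000 / 1000 = 1250.0 m

1250.0 m


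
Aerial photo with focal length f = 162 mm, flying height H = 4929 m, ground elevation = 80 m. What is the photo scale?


scale = f / (H - h) = 162 mm / 4849 m = 162 / 4849000 = 1:29932

1:29932


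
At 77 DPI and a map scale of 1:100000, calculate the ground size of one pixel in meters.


pixel_cm = 2.54 / 77 ≈ 0.032987 cm
ground = pixel_cm * 100000 / 100 = 2.54 * 100000 / (77 * 100) = 254000 / 7700 ≈ 32.99 m

32.99 m


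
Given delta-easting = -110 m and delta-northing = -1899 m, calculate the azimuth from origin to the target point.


az = atan2(-110, -1899) = -176.7 deg
adjusted to 0-360: 183.3 degrees

183.3 degrees


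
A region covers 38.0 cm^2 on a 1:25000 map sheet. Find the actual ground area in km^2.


ground_area = 38.0 * (25000/100)^2 = 2375000.0 m^2 = 2.375 km^2

2.375 km^2


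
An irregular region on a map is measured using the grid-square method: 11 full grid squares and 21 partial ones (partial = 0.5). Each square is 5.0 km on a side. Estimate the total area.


effective squares = 11 + 21 * 0.5 = 21.5
area = 21.5 * 25.0 = 537.5 km^2

537.5 km^2


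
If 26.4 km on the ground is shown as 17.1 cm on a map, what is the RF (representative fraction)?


ground = 26.4 km = 2640000 cm; RF denominator = ground / map = 2640000 / 17.1 ≈ 154386; RF = 1:154386

1:154386


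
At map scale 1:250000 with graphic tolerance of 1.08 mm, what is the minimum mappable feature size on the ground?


ground = 1.08 mm * 250000 / 1000 = 270.0 m

270.0 m


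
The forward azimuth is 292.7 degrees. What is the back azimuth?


back azimuth = (292.7 + 180) mod 360 = 112.7 degrees

112.7 degrees


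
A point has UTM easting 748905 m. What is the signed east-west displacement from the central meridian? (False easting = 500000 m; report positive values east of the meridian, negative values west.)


displacement = 748905 - 500000 = 248905 m

248905 m


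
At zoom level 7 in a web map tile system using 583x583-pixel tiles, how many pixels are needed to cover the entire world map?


tiles per axis = 2^7 = 128
total tiles = 128^2 = 16384
pixels per axis = 128 * 583 = 74624
total pixels = 74624^2 = 5568741376

5568741376 pixels


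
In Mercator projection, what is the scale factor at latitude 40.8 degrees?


SF = 1 / cos(40.8) = 1 / 0.756995 = 1.321

1.321


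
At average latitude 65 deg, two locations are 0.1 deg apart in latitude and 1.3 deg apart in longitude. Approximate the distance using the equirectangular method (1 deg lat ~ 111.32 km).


dlat_km = 0.1 * 111.32 = 11.132
dlon_km = 1.3 * 111.32 * cos(65) ≈ 61.16
dist = sqrt(11.132^2 + 61.16^2) ≈ 62.2 km

62.2 km


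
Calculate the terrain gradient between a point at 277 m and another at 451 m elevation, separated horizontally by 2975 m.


gradient = (451 - 277) / 2975 = 174 / 2975 = 0.0585

0.0585


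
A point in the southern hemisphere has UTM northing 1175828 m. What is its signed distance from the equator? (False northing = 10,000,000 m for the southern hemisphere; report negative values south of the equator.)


For southern: actual = 1175828 - 10000000 = -8824172 m

-8824172 m


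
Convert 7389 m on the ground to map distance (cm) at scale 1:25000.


map_cm = 7389 * 100 / 25000 = 29.556 cm ≈ 29.56 cm

29.56 cm


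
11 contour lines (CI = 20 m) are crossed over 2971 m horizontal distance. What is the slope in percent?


elevation change = 11 * 20 = 220 m
slope = 220 / 2971 * 100 = 7.4%

7.4%


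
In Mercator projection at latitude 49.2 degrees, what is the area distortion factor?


area_distortion = 1/cos^2(49.2) = 2.342

2.342


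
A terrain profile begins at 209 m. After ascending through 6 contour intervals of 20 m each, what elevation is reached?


elevation = 209 + 6 * 20 = 329 m

329 m


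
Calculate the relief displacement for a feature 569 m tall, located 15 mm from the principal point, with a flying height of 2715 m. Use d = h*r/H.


d = h * r / H = 569 * 15 / 2715 = 3.14 mm

3.14 mm


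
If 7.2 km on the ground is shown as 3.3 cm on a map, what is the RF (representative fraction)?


ground = 7.2 km = 720000 cm; RF denominator = ground / map = 720000 / 3.3 ≈ 218182; RF = 1:218182

1:218182


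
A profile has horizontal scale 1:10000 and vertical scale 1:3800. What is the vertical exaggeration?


VE = horizontal_scale / vertical_scale = 10000 / 3800 ≈ 2.6

2.6x


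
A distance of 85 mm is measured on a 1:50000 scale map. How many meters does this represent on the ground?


ground = 85 mm * 50000 / 1000 = 4250.0 m

4250.0 m


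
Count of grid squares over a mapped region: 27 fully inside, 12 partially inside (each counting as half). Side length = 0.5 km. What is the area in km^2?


effective squares = 27 + 12 * 0.5 = 33.0
area = 33.0 * 0.25 = 8.25 km^2

8.25 km^2


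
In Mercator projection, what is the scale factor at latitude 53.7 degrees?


SF = 1 / cos(53.7) = 1 / 0.592013 = 1.689

1.689


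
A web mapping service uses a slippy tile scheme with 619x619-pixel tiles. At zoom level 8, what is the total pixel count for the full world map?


tiles per axis = 2^8 = 256
total tiles = 256^2 = 65536
pixels per axis = 256 * 619 = 158464
total pixels = 158464^2 = 25110839296

25110839296 pixels


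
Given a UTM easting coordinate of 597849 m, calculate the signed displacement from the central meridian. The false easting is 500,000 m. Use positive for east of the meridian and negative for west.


displacement = 597849 - 500000 = 97849 m

97849 m


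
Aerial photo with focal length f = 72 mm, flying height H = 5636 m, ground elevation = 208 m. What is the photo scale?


scale = f / (H - h) = 72 mm / 5428 m = 72 / 5428000 = 1:75389

1:75389


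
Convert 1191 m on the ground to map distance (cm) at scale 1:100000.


map_cm = 1191 * 100 / 100000 = 1.191 cm ≈ 1.19 cm

1.19 cm


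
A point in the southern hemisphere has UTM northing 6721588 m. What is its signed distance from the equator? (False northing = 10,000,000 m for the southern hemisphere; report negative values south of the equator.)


For southern: actual = 6721588 - 10000000 = -3278412 m

-3278412 m


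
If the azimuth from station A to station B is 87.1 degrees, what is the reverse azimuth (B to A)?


back azimuth = (87.1 + 180) mod 360 = 267.1 degrees

267.1 degrees


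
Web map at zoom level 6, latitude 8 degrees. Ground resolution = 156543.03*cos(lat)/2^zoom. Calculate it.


res = 156543.03 * cos(8) / 2^6 = 156543.03 * 0.99026807 / 64 = 2422.18 m/pixel

2422.18 m/pixel


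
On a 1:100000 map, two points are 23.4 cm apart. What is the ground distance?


ground = 23.4 cm * 100000 / 100 = 23400.0 m = 23.4 km

23.4 km


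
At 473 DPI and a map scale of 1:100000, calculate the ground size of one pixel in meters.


pixel_cm = 2.54 / 473 ≈ 0.00537 cm
ground = pixel_cm * 100000 / 100 = 2.54 * 100000 / (473 * 100) = 254000 / 47300 ≈ 5.37 m

5.37 m


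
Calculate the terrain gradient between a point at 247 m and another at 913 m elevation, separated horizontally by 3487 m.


gradient = (913 - 247) / 3487 = 666 / 3487 = 0.191

0.191


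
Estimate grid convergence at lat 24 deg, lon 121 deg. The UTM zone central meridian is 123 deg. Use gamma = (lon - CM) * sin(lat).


gamma = (121 - 123) * sin(24) = -2 * 0.406737 = -0.813 degrees

-0.813 degrees


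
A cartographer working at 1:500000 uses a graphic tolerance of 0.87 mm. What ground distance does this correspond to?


ground = 0.87 mm * 500000 / 1000 = 435.0 m

435.0 m


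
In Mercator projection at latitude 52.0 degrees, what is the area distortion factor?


area_distortion = 1/cos^2(52.0) = 2.638

2.638


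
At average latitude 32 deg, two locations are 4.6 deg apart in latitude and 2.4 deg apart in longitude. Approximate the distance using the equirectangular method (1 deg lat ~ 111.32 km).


dlat_km = 4.6 * 111.32 = 512.072
dlon_km = 2.4 * 111.32 * cos(32) ≈ 226.571
dist = sqrt(512.072^2 + 226.571^2) ≈ 560.0 km

560.0 km


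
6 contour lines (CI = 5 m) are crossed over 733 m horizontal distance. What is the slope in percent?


elevation change = 6 * 5 = 30 m
slope = 30 / 733 * 100 = 4.1%

4.1%


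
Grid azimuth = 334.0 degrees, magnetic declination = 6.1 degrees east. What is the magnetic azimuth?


magnetic azimuth = grid azimuth - declination (east +ve)
mag_az = 334.0 - 6.1 = 327.9 degrees

327.9 degrees


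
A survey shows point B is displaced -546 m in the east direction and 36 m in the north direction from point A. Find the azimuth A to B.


az = atan2(-546, 36) = -86.2 deg
adjusted to 0-360: 273.8 degrees

273.8 degrees


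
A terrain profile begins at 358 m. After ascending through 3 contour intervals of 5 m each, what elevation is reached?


elevation = 358 + 3 * 5 = 373 m

373 m


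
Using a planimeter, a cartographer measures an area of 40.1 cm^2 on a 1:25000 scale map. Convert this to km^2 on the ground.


ground_area = 40.1 * (25000/100)^2 = 2506250.0 m^2 = 2.50625 km^2 ≈ 2.506 km^2

2.506 km^2


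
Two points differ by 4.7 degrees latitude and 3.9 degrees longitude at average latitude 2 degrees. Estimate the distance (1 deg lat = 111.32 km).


dlat_km = 4.7 * 111.32 = 523.204
dlon_km = 3.9 * 111.32 * cos(2) ≈ 433.884
dist = sqrt(523.204^2 + 433.884^2) ≈ 679.7 km

679.7 km
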